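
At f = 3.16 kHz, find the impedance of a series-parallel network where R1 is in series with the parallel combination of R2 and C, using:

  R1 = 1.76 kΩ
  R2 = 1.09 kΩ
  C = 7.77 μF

Step 1 — Angular frequency: ω = 2π·f = 2π·3160 = 1.985e+04 rad/s.
Step 2 — Component impedances:
  R1: Z = R = 1760 Ω
  R2: Z = R = 1090 Ω
  C: Z = 1/(jωC) = -j/(ω·C) = 0 - j6.482 Ω
Step 3 — Parallel branch: R2 || C = 1/(1/R2 + 1/C) = 0.03855 - j6.482 Ω.
Step 4 — Series with R1: Z_total = R1 + (R2 || C) = 1760 - j6.482 Ω = 1760∠-0.2° Ω.

Z = 1760 - j6.482 Ω = 1760∠-0.2° Ω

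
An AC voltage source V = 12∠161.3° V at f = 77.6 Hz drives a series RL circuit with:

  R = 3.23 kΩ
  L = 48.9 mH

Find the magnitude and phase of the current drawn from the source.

Step 1 — Angular frequency: ω = 2π·f = 2π·77.6 = 487.6 rad/s.
Step 2 — Component impedances:
  R: Z = R = 3230 Ω
  L: Z = jωL = j·487.6·0.0489 = 0 + j23.84 Ω
Step 3 — Series combination: Z_total = R + L = 3230 + j23.84 Ω = 3230∠0.4° Ω.
Step 4 — Source phasor: V = 12∠161.3° V = -11.37 + j3.847 V.
Step 5 — Ohm's law: I = V / Z_total = (-11.37 + j3.847) / (3230 + j23.84) = -0.00351 + j0.001217 A.
Step 6 — Convert to polar: |I| = 0.003715 A, ∠I = 160.9°.

I = 0.003715∠160.9° A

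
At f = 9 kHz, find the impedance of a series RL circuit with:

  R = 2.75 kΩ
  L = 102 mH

Step 1 — Angular frequency: ω = 2π·f = 2π·9000 = 5.655e+04 rad/s.
Step 2 — Component impedances:
  R: Z = R = 2750 Ω
  L: Z = jωL = j·5.655e+04·0.102 = 0 + j5768 Ω
Step 3 — Series combination: Z_total = R + L = 2750 + j5768 Ω = 6390∠64.5° Ω.

Z = 2750 + j5768 Ω = 6390∠64.5° Ω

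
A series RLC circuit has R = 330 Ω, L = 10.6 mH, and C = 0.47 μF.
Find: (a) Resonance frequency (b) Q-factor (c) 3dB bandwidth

Step 1 — Resonance: ω₀ = 1/√(LC) = 1/√(0.0106·4.7e-07) = 1.417e+04 rad/s.
Step 2 — f₀ = ω₀/(2π) = 2255 Hz.
Step 3 — Series Q: Q = ω₀L/R = 1.417e+04·0.0106/330 = 0.4551.
Step 4 — Bandwidth: Δω = ω₀/Q = 3.113e+04 rad/s; BW = Δω/(2π) = 4955 Hz.

(a) f₀ = 2255 Hz  (b) Q = 0.4551  (c) BW = 4955 Hz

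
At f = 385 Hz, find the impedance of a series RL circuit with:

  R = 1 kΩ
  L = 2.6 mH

Step 1 — Angular frequency: ω = 2π·f = 2π·385 = 2419 rad/s.
Step 2 — Component impedances:
  R: Z = R = 1000 Ω
  L: Z = jωL = j·2419·0.0026 = 0 + j6.289 Ω
Step 3 — Series combination: Z_total = R + L = 1000 + j6.289 Ω = 1000∠0.4° Ω.

Z = 1000 + j6.289 Ω = 1000∠0.4° Ω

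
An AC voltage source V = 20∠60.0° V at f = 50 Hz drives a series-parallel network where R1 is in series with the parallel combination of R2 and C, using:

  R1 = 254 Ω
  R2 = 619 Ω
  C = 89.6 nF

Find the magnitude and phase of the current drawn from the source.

Step 1 — Angular frequency: ω = 2π·f = 2π·50 = 314.2 rad/s.
Step 2 — Component impedances:
  R1: Z = R = 254 Ω
  R2: Z = R = 619 Ω
  C: Z = 1/(jωC) = -j/(ω·C) = 0 - j3.553e+04 Ω
Step 3 — Parallel branch: R2 || C = 1/(1/R2 + 1/C) = 618.8 - j10.78 Ω.
Step 4 — Series with R1: Z_total = R1 + (R2 || C) = 872.8 - j10.78 Ω = 872.9∠-0.7° Ω.
Step 5 — Source phasor: V = 20∠60.0° V = 10 + j17.32 V.
Step 6 — Ohm's law: I = V / Z_total = (10 + j17.32) / (872.8 - j10.78) = 0.01121 + j0.01998 A.
Step 7 — Convert to polar: |I| = 0.02291 A, ∠I = 60.7°.

I = 0.02291∠60.7° A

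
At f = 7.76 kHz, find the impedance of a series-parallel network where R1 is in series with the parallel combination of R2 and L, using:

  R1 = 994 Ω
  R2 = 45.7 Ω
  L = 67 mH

Step 1 — Angular frequency: ω = 2π·f = 2π·7760 = 4.876e+04 rad/s.
Step 2 — Component impedances:
  R1: Z = R = 994 Ω
  R2: Z = R = 45.7 Ω
  L: Z = jωL = j·4.876e+04·0.067 = 0 + j3267 Ω
Step 3 — Parallel branch: R2 || L = 1/(1/R2 + 1/L) = 45.69 + j0.6392 Ω.
Step 4 — Series with R1: Z_total = R1 + (R2 || L) = 1040 + j0.6392 Ω = 1040∠0.0° Ω.

Z = 1040 + j0.6392 Ω = 1040∠0.0° Ω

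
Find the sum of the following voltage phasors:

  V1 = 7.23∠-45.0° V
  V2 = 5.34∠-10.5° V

Step 1 — Convert each phasor to rectangular form:
  V1 = 7.23·(cos(-45.0°) + j·sin(-45.0°)) = 5.112 - j5.112 V
  V2 = 5.34·(cos(-10.5°) + j·sin(-10.5°)) = 5.251 - j0.9731 V
Step 2 — Sum components: V_total = 10.36 - j6.086 V.
Step 3 — Convert to polar: |V_total| = 12.02 V, ∠V_total = -30.4°.

V_total = 12.02∠-30.4° V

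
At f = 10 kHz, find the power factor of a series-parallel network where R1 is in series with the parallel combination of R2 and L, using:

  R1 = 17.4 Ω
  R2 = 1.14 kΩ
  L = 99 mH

Step 1 — Angular frequency: ω = 2π·f = 2π·1e+04 = 6.283e+04 rad/s.
Step 2 — Component impedances:
  R1: Z = R = 17.4 Ω
  R2: Z = R = 1140 Ω
  L: Z = jωL = j·6.283e+04·0.099 = 0 + j6220 Ω
Step 3 — Parallel branch: R2 || L = 1/(1/R2 + 1/L) = 1103 + j202.1 Ω.
Step 4 — Series with R1: Z_total = R1 + (R2 || L) = 1120 + j202.1 Ω = 1138∠10.2° Ω.
Step 5 — Power factor: PF = cos(φ) = Re(Z)/|Z| = 1120.35/1138.44 = 0.9841.
Step 6 — Type: Im(Z) = 202.1 ⇒ lagging (phase φ = 10.2°).

PF = 0.9841 (lagging, φ = 10.2°)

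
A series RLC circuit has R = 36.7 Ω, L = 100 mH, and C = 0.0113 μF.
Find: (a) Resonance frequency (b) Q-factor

Step 1 — Resonance condition Im(Z)=0 gives ω₀ = 1/√(LC).
Step 2 — ω₀ = 1/√(0.1·1.13e-08) = 2.975e+04 rad/s.
Step 3 — f₀ = ω₀/(2π) = 4735 Hz.
Step 4 — Series Q: Q = ω₀L/R = 2.975e+04·0.1/36.7 = 81.06.

(a) f₀ = 4735 Hz  (b) Q = 81.06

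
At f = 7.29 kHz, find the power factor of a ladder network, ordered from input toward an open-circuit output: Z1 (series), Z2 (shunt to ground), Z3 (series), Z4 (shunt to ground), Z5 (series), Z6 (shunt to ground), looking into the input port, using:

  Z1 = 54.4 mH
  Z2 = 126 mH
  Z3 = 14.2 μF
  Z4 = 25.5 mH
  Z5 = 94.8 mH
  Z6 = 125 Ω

Step 1 — Angular frequency: ω = 2π·f = 2π·7290 = 4.58e+04 rad/s.
Step 2 — Component impedances:
  Z1: Z = jωL = j·4.58e+04·0.0544 = 0 + j2492 Ω
  Z2: Z = jωL = j·4.58e+04·0.126 = 0 + j5771 Ω
  Z3: Z = 1/(jωC) = -j/(ω·C) = 0 - j1.537 Ω
  Z4: Z = jωL = j·4.58e+04·0.0255 = 0 + j1168 Ω
  Z5: Z = jωL = j·4.58e+04·0.0948 = 0 + j4342 Ω
  Z6: Z = R = 125 Ω
Step 3 — Ladder network (open output): work backward from the far end, alternating series and parallel combinations. Z_in = 4.177 + j3285 Ω = 3285∠89.9° Ω.
Step 4 — Power factor: PF = cos(φ) = Re(Z)/|Z| = 4.177/3285 = 0.001272.
Step 5 — Type: Im(Z) = 3285 ⇒ lagging (phase φ = 89.9°).

PF = 0.001272 (lagging, φ = 89.9°)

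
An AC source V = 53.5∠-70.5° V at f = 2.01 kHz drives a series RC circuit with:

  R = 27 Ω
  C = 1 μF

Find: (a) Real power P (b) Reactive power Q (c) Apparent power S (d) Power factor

Step 1 — Angular frequency: ω = 2π·f = 2π·2010 = 1.263e+04 rad/s.
Step 2 — Component impedances:
  R: Z = R = 27 Ω
  C: Z = 1/(jωC) = -j/(ω·C) = 0 - j79.18 Ω
Step 3 — Series combination: Z_total = R + C = 27 - j79.18 Ω = 83.66∠-71.2° Ω.
Step 4 — Source phasor: V = 53.5∠-70.5° V = 17.86 - j50.43 V.
Step 5 — Current: I = V / Z = 0.6395 + j0.007492 A = 0.6395∠0.7° A.
Step 6 — Complex power: S = V·I* = 11.04 - j32.38 VA.
Step 7 — Real power: P = Re(S) = 11.04 W.
Step 8 — Reactive power: Q = Im(S) = -32.38 VAR.
Step 9 — Apparent power: |S| = 34.21 VA.
Step 10 — Power factor: PF = P/|S| = 0.3227 (leading).

(a) P = 11.04 W  (b) Q = -32.38 VAR  (c) S = 34.21 VA  (d) PF = 0.3227 (leading)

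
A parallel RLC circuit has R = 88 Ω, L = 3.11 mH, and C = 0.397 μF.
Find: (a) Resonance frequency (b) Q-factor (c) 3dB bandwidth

Step 1 — Resonance: ω₀ = 1/√(LC) = 1/√(0.00311·3.97e-07) = 2.846e+04 rad/s.
Step 2 — f₀ = ω₀/(2π) = 4529 Hz.
Step 3 — Parallel Q: Q = R/(ω₀L) = 88/(2.846e+04·0.00311) = 0.9943.
Step 4 — Bandwidth: Δω = ω₀/Q = 2.862e+04 rad/s; BW = Δω/(2π) = 4556 Hz.

(a) f₀ = 4529 Hz  (b) Q = 0.9943  (c) BW = 4556 Hz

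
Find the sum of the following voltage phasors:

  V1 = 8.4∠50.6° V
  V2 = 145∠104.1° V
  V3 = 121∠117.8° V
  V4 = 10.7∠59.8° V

Step 1 — Convert each phasor to rectangular form:
  V1 = 8.4·(cos(50.6°) + j·sin(50.6°)) = 5.332 + j6.491 V
  V2 = 145·(cos(104.1°) + j·sin(104.1°)) = -35.32 + j140.6 V
  V3 = 121·(cos(117.8°) + j·sin(117.8°)) = -56.43 + j107 V
  V4 = 10.7·(cos(59.8°) + j·sin(59.8°)) = 5.382 + j9.248 V
Step 2 — Sum components: V_total = -81.04 + j263.4 V.
Step 3 — Convert to polar: |V_total| = 275.6 V, ∠V_total = 107.1°.

V_total = 275.6∠107.1° V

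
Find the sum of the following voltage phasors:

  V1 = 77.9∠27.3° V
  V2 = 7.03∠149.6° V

Step 1 — Convert each phasor to rectangular form:
  V1 = 77.9·(cos(27.3°) + j·sin(27.3°)) = 69.22 + j35.73 V
  V2 = 7.03·(cos(149.6°) + j·sin(149.6°)) = -6.063 + j3.557 V
Step 2 — Sum components: V_total = 63.16 + j39.29 V.
Step 3 — Convert to polar: |V_total| = 74.38 V, ∠V_total = 31.9°.

V_total = 74.38∠31.9° V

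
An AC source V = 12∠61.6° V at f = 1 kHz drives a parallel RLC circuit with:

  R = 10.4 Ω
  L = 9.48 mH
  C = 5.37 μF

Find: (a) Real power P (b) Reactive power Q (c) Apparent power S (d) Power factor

Step 1 — Angular frequency: ω = 2π·f = 2π·1000 = 6283 rad/s.
Step 2 — Component impedances:
  R: Z = R = 10.4 Ω
  L: Z = jωL = j·6283·0.00948 = 0 + j59.56 Ω
  C: Z = 1/(jωC) = -j/(ω·C) = 0 - j29.64 Ω
Step 3 — Parallel combination: 1/Z_total = 1/R + 1/L + 1/C; Z_total = 10.09 - j1.778 Ω = 10.24∠-10.0° Ω.
Step 4 — Source phasor: V = 12∠61.6° V = 5.707 + j10.56 V.
Step 5 — Current: I = V / Z = 0.3699 + j1.112 A = 1.172∠71.6° A.
Step 6 — Complex power: S = V·I* = 13.85 - j2.441 VA.
Step 7 — Real power: P = Re(S) = 13.85 W.
Step 8 — Reactive power: Q = Im(S) = -2.441 VAR.
Step 9 — Apparent power: |S| = 14.06 VA.
Step 10 — Power factor: PF = P/|S| = 0.9848 (leading).

(a) P = 13.85 W  (b) Q = -2.441 VAR  (c) S = 14.06 VA  (d) PF = 0.9848 (leading)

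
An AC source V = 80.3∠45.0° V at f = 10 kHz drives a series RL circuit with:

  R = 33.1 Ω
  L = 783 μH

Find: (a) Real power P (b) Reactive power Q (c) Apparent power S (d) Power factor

Step 1 — Angular frequency: ω = 2π·f = 2π·1e+04 = 6.283e+04 rad/s.
Step 2 — Component impedances:
  R: Z = R = 33.1 Ω
  L: Z = jωL = j·6.283e+04·0.000783 = 0 + j49.2 Ω
Step 3 — Series combination: Z_total = R + L = 33.1 + j49.2 Ω = 59.3∠56.1° Ω.
Step 4 — Source phasor: V = 80.3∠45.0° V = 56.78 + j56.78 V.
Step 5 — Current: I = V / Z = 1.329 - j0.26 A = 1.354∠-11.1° A.
Step 6 — Complex power: S = V·I* = 60.7 + j90.22 VA.
Step 7 — Real power: P = Re(S) = 60.7 W.
Step 8 — Reactive power: Q = Im(S) = 90.22 VAR.
Step 9 — Apparent power: |S| = 108.7 VA.
Step 10 — Power factor: PF = P/|S| = 0.5582 (lagging).

(a) P = 60.7 W  (b) Q = 90.22 VAR  (c) S = 108.7 VA  (d) PF = 0.5582 (lagging)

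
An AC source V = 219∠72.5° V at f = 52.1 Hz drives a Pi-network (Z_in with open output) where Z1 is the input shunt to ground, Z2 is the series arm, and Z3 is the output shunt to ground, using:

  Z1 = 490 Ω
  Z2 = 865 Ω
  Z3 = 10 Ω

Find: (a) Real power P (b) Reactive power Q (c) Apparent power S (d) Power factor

Step 1 — Angular frequency: ω = 2π·f = 2π·52.1 = 327.4 rad/s.
Step 2 — Component impedances:
  Z1: Z = R = 490 Ω
  Z2: Z = R = 865 Ω
  Z3: Z = R = 10 Ω
Step 3 — With open output, the series arm Z2 and the output shunt Z3 appear in series to ground: Z2 + Z3 = 875 Ω.
Step 4 — Parallel with input shunt Z1: Z_in = Z1 || (Z2 + Z3) = 314.1 Ω = 314.1∠0.0° Ω.
Step 5 — Source phasor: V = 219∠72.5° V = 65.85 + j208.9 V.
Step 6 — Current: I = V / Z = 0.2097 + j0.665 A = 0.6972∠72.5° A.
Step 7 — Complex power: S = V·I* = 152.7 VA.
Step 8 — Real power: P = Re(S) = 152.7 W.
Step 9 — Reactive power: Q = Im(S) = 0 VAR.
Step 10 — Apparent power: |S| = 152.7 VA.
Step 11 — Power factor: PF = P/|S| = 1 (unity).

(a) P = 152.7 W  (b) Q = 0 VAR  (c) S = 152.7 VA  (d) PF = 1 (unity)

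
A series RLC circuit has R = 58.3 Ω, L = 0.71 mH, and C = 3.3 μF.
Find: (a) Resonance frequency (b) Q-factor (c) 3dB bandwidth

Step 1 — Resonance: ω₀ = 1/√(LC) = 1/√(0.00071·3.3e-06) = 2.066e+04 rad/s.
Step 2 — f₀ = ω₀/(2π) = 3288 Hz.
Step 3 — Series Q: Q = ω₀L/R = 2.066e+04·0.00071/58.3 = 0.2516.
Step 4 — Bandwidth: Δω = ω₀/Q = 8.211e+04 rad/s; BW = Δω/(2π) = 1.307e+04 Hz.

(a) f₀ = 3288 Hz  (b) Q = 0.2516  (c) BW = 1.307e+04 Hz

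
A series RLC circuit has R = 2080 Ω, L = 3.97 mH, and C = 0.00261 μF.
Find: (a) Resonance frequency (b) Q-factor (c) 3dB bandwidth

Step 1 — Resonance: ω₀ = 1/√(LC) = 1/√(0.00397·2.61e-09) = 3.107e+05 rad/s.
Step 2 — f₀ = ω₀/(2π) = 4.944e+04 Hz.
Step 3 — Series Q: Q = ω₀L/R = 3.107e+05·0.00397/2080 = 0.5929.
Step 4 — Bandwidth: Δω = ω₀/Q = 5.239e+05 rad/s; BW = Δω/(2π) = 8.339e+04 Hz.

(a) f₀ = 4.944e+04 Hz  (b) Q = 0.5929  (c) BW = 8.339e+04 Hz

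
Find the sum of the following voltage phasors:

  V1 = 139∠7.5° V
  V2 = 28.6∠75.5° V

Step 1 — Convert each phasor to rectangular form:
  V1 = 139·(cos(7.5°) + j·sin(7.5°)) = 137.8 + j18.14 V
  V2 = 28.6·(cos(75.5°) + j·sin(75.5°)) = 7.161 + j27.69 V
Step 2 — Sum components: V_total = 145 + j45.83 V.
Step 3 — Convert to polar: |V_total| = 152 V, ∠V_total = 17.5°.

V_total = 152∠17.5° V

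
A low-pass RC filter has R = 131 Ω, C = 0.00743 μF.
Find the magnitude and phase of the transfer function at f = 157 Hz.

Step 1 — Angular frequency: ω = 2π·157 = 986.5 rad/s.
Step 2 — Transfer function: H(jω) = 1/(1 + jωRC).
Step 3 — Denominator: 1 + jωRC = 1 + j·986.5·131·7.43e-09 = 1 + j0.0009602.
Step 4 — H = 1 - j0.0009602.
Step 5 — Magnitude: |H| = 1 (-0.0 dB); phase: φ = -0.1°.

|H| = 1 (-0.0 dB), φ = -0.1°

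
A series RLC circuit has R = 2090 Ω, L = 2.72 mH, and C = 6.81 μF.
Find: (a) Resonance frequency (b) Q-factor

Step 1 — Resonance condition Im(Z)=0 gives ω₀ = 1/√(LC).
Step 2 — ω₀ = 1/√(0.00272·6.81e-06) = 7348 rad/s.
Step 3 — f₀ = ω₀/(2π) = 1169 Hz.
Step 4 — Series Q: Q = ω₀L/R = 7348·0.00272/2090 = 0.009562.

(a) f₀ = 1169 Hz  (b) Q = 0.009562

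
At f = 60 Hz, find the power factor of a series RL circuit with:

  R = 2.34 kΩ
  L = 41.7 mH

Step 1 — Angular frequency: ω = 2π·f = 2π·60 = 377 rad/s.
Step 2 — Component impedances:
  R: Z = R = 2340 Ω
  L: Z = jωL = j·377·0.0417 = 0 + j15.72 Ω
Step 3 — Series combination: Z_total = R + L = 2340 + j15.72 Ω = 2340∠0.4° Ω.
Step 4 — Power factor: PF = cos(φ) = Re(Z)/|Z| = 2340/2340 = 1.
Step 5 — Type: Im(Z) = 15.72 ⇒ lagging (phase φ = 0.4°).

PF = 1 (lagging, φ = 0.4°)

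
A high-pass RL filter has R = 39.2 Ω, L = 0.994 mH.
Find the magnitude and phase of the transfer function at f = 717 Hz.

Step 1 — Angular frequency: ω = 2π·717 = 4505 rad/s.
Step 2 — Transfer function: H(jω) = jωL/(R + jωL).
Step 3 — Numerator jωL = j·4.478; denominator R + jωL = 39.2 + j4.478.
Step 4 — H = 0.01288 + j0.1128.
Step 5 — Magnitude: |H| = 0.1135 (-18.9 dB); phase: φ = 83.5°.

|H| = 0.1135 (-18.9 dB), φ = 83.5°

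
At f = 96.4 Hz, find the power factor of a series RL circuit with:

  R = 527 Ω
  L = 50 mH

Step 1 — Angular frequency: ω = 2π·f = 2π·96.4 = 605.7 rad/s.
Step 2 — Component impedances:
  R: Z = R = 527 Ω
  L: Z = jωL = j·605.7·0.05 = 0 + j30.28 Ω
Step 3 — Series combination: Z_total = R + L = 527 + j30.28 Ω = 527.9∠3.3° Ω.
Step 4 — Power factor: PF = cos(φ) = Re(Z)/|Z| = 527/527.87 = 0.9984.
Step 5 — Type: Im(Z) = 30.28 ⇒ lagging (phase φ = 3.3°).

PF = 0.9984 (lagging, φ = 3.3°)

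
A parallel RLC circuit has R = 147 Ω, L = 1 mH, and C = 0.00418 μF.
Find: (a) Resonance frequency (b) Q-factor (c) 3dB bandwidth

Step 1 — Resonance: ω₀ = 1/√(LC) = 1/√(0.001·4.18e-09) = 4.891e+05 rad/s.
Step 2 — f₀ = ω₀/(2π) = 7.785e+04 Hz.
Step 3 — Parallel Q: Q = R/(ω₀L) = 147/(4.891e+05·0.001) = 0.3005.
Step 4 — Bandwidth: Δω = ω₀/Q = 1.627e+06 rad/s; BW = Δω/(2π) = 2.59e+05 Hz.

(a) f₀ = 7.785e+04 Hz  (b) Q = 0.3005  (c) BW = 2.59e+05 Hz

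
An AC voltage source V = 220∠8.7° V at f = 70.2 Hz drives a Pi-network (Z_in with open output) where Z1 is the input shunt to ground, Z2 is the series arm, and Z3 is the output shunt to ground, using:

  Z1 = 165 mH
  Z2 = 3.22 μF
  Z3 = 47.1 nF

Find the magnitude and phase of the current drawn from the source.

Step 1 — Angular frequency: ω = 2π·f = 2π·70.2 = 441.1 rad/s.
Step 2 — Component impedances:
  Z1: Z = jωL = j·441.1·0.165 = 0 + j72.78 Ω
  Z2: Z = 1/(jωC) = -j/(ω·C) = 0 - j704.1 Ω
  Z3: Z = 1/(jωC) = -j/(ω·C) = 0 - j4.814e+04 Ω
Step 3 — With open output, the series arm Z2 and the output shunt Z3 appear in series to ground: Z2 + Z3 = 0 - j4.884e+04 Ω.
Step 4 — Parallel with input shunt Z1: Z_in = Z1 || (Z2 + Z3) = 0 + j72.89 Ω = 72.89∠90.0° Ω.
Step 5 — Source phasor: V = 220∠8.7° V = 217.5 + j33.28 V.
Step 6 — Ohm's law: I = V / Z_total = (217.5 + j33.28) / (0 + j72.89) = 0.4566 - j2.984 A.
Step 7 — Convert to polar: |I| = 3.018 A, ∠I = -81.3°.

I = 3.018∠-81.3° A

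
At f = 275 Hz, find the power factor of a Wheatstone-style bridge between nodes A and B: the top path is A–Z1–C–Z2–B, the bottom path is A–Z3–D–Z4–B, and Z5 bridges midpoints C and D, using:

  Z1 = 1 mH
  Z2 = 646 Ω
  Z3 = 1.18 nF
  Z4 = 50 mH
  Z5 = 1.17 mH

Step 1 — Angular frequency: ω = 2π·f = 2π·275 = 1728 rad/s.
Step 2 — Component impedances:
  Z1: Z = jωL = j·1728·0.001 = 0 + j1.728 Ω
  Z2: Z = R = 646 Ω
  Z3: Z = 1/(jωC) = -j/(ω·C) = 0 - j4.905e+05 Ω
  Z4: Z = jωL = j·1728·0.05 = 0 + j86.39 Ω
  Z5: Z = jωL = j·1728·0.00117 = 0 + j2.022 Ω
Step 3 — Bridge requires nodal analysis (the Z5 bridge couples midpoints C and D, so the two paths cannot be reduced to a simple series/parallel combination). Setting node B to ground and injecting 1 A at node A, the 3-node admittance system at A, C, D solves to V_A = Z_AB = 11.88 + j88.52 Ω = 89.31∠82.4° Ω.
Step 4 — Power factor: PF = cos(φ) = Re(Z)/|Z| = 11.88/89.31 = 0.133.
Step 5 — Type: Im(Z) = 88.52 ⇒ lagging (phase φ = 82.4°).

PF = 0.133 (lagging, φ = 82.4°)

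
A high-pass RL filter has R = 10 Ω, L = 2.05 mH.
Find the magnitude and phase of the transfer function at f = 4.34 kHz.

Step 1 — Angular frequency: ω = 2π·4340 = 2.727e+04 rad/s.
Step 2 — Transfer function: H(jω) = jωL/(R + jωL).
Step 3 — Numerator jωL = j·55.9; denominator R + jωL = 10 + j55.9.
Step 4 — H = 0.969 + j0.1733.
Step 5 — Magnitude: |H| = 0.9844 (-0.1 dB); phase: φ = 10.1°.

|H| = 0.9844 (-0.1 dB), φ = 10.1°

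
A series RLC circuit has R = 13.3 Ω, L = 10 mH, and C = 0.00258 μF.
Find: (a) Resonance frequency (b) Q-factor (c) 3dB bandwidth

Step 1 — Resonance: ω₀ = 1/√(LC) = 1/√(0.01·2.58e-09) = 1.969e+05 rad/s.
Step 2 — f₀ = ω₀/(2π) = 3.133e+04 Hz.
Step 3 — Series Q: Q = ω₀L/R = 1.969e+05·0.01/13.3 = 148.
Step 4 — Bandwidth: Δω = ω₀/Q = 1330 rad/s; BW = Δω/(2π) = 211.7 Hz.

(a) f₀ = 3.133e+04 Hz  (b) Q = 148  (c) BW = 211.7 Hz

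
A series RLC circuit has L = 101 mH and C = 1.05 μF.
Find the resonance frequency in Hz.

Step 1 — Resonance condition Im(Z)=0 gives ω₀ = 1/√(LC).
Step 2 — ω₀ = 1/√(0.101·1.05e-06) = 3071 rad/s.
Step 3 — f₀ = ω₀/(2π) = 488.7 Hz.

f₀ = 488.7 Hz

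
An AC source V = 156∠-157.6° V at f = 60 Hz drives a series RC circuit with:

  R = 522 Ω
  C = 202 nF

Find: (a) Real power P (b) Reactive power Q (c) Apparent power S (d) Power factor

Step 1 — Angular frequency: ω = 2π·f = 2π·60 = 377 rad/s.
Step 2 — Component impedances:
  R: Z = R = 522 Ω
  C: Z = 1/(jωC) = -j/(ω·C) = 0 - j1.313e+04 Ω
Step 3 — Series combination: Z_total = R + C = 522 - j1.313e+04 Ω = 1.314e+04∠-87.7° Ω.
Step 4 — Source phasor: V = 156∠-157.6° V = -144.2 - j59.45 V.
Step 5 — Current: I = V / Z = 0.004084 - j0.01115 A = 0.01187∠-69.9° A.
Step 6 — Complex power: S = V·I* = 0.07355 - j1.85 VA.
Step 7 — Real power: P = Re(S) = 0.07355 W.
Step 8 — Reactive power: Q = Im(S) = -1.85 VAR.
Step 9 — Apparent power: |S| = 1.852 VA.
Step 10 — Power factor: PF = P/|S| = 0.03972 (leading).

(a) P = 0.07355 W  (b) Q = -1.85 VAR  (c) S = 1.852 VA  (d) PF = 0.03972 (leading)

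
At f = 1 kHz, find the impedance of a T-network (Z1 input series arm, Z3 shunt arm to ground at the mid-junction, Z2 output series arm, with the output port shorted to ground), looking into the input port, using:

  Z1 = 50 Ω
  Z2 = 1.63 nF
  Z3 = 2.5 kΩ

Step 1 — Angular frequency: ω = 2π·f = 2π·1000 = 6283 rad/s.
Step 2 — Component impedances:
  Z1: Z = R = 50 Ω
  Z2: Z = 1/(jωC) = -j/(ω·C) = 0 - j9.764e+04 Ω
  Z3: Z = R = 2500 Ω
Step 3 — With the output port shorted to ground, the output series arm Z2 runs from the junction to ground; the shunt arm Z3 also runs from the junction to ground. They appear in parallel: Z3 || Z2 = 2498 - j63.97 Ω.
Step 4 — Series with input arm Z1: Z_in = Z1 + (Z3 || Z2) = 2548 - j63.97 Ω = 2549∠-1.4° Ω.

Z = 2548 - j63.97 Ω = 2549∠-1.4° Ω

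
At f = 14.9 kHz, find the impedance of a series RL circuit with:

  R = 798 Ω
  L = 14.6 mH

Step 1 — Angular frequency: ω = 2π·f = 2π·1.49e+04 = 9.362e+04 rad/s.
Step 2 — Component impedances:
  R: Z = R = 798 Ω
  L: Z = jωL = j·9.362e+04·0.0146 = 0 + j1367 Ω
Step 3 — Series combination: Z_total = R + L = 798 + j1367 Ω = 1583∠59.7° Ω.

Z = 798 + j1367 Ω = 1583∠59.7° Ω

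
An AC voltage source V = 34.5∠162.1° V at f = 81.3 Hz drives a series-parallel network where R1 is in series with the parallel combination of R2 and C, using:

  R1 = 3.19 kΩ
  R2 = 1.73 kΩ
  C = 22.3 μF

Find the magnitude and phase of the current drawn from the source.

Step 1 — Angular frequency: ω = 2π·f = 2π·81.3 = 510.8 rad/s.
Step 2 — Component impedances:
  R1: Z = R = 3190 Ω
  R2: Z = R = 1730 Ω
  C: Z = 1/(jωC) = -j/(ω·C) = 0 - j87.79 Ω
Step 3 — Parallel branch: R2 || C = 1/(1/R2 + 1/C) = 4.443 - j87.56 Ω.
Step 4 — Series with R1: Z_total = R1 + (R2 || C) = 3194 - j87.56 Ω = 3196∠-1.6° Ω.
Step 5 — Source phasor: V = 34.5∠162.1° V = -32.83 + j10.6 V.
Step 6 — Ohm's law: I = V / Z_total = (-32.83 + j10.6) / (3194 - j87.56) = -0.01036 + j0.003035 A.
Step 7 — Convert to polar: |I| = 0.0108 A, ∠I = 163.7°.

I = 0.0108∠163.7° A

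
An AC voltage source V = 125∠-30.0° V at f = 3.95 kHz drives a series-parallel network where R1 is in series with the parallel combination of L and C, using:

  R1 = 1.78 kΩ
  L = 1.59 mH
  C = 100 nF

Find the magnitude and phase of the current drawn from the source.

Step 1 — Angular frequency: ω = 2π·f = 2π·3950 = 2.482e+04 rad/s.
Step 2 — Component impedances:
  R1: Z = R = 1780 Ω
  L: Z = jωL = j·2.482e+04·0.00159 = 0 + j39.46 Ω
  C: Z = 1/(jωC) = -j/(ω·C) = 0 - j402.9 Ω
Step 3 — Parallel branch: L || C = 1/(1/L + 1/C) = 0 + j43.75 Ω.
Step 4 — Series with R1: Z_total = R1 + (L || C) = 1780 + j43.75 Ω = 1781∠1.4° Ω.
Step 5 — Source phasor: V = 125∠-30.0° V = 108.3 - j62.5 V.
Step 6 — Ohm's law: I = V / Z_total = (108.3 - j62.5) / (1780 + j43.75) = 0.05992 - j0.03658 A.
Step 7 — Convert to polar: |I| = 0.0702 A, ∠I = -31.4°.

I = 0.0702∠-31.4° A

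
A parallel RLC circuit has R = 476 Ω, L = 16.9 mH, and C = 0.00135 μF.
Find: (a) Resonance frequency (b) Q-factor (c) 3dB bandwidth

Step 1 — Resonance: ω₀ = 1/√(LC) = 1/√(0.0169·1.35e-09) = 2.094e+05 rad/s.
Step 2 — f₀ = ω₀/(2π) = 3.332e+04 Hz.
Step 3 — Parallel Q: Q = R/(ω₀L) = 476/(2.094e+05·0.0169) = 0.1345.
Step 4 — Bandwidth: Δω = ω₀/Q = 1.556e+06 rad/s; BW = Δω/(2π) = 2.477e+05 Hz.

(a) f₀ = 3.332e+04 Hz  (b) Q = 0.1345  (c) BW = 2.477e+05 Hz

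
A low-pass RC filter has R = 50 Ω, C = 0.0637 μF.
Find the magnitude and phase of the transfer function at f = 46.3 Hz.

Step 1 — Angular frequency: ω = 2π·46.3 = 290.9 rad/s.
Step 2 — Transfer function: H(jω) = 1/(1 + jωRC).
Step 3 — Denominator: 1 + jωRC = 1 + j·290.9·50·6.37e-08 = 1 + j0.0009266.
Step 4 — H = 1 - j0.0009266.
Step 5 — Magnitude: |H| = 1 (-0.0 dB); phase: φ = -0.1°.

|H| = 1 (-0.0 dB), φ = -0.1°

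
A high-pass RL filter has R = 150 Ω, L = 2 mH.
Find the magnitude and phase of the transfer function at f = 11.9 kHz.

Step 1 — Angular frequency: ω = 2π·1.19e+04 = 7.477e+04 rad/s.
Step 2 — Transfer function: H(jω) = jωL/(R + jωL).
Step 3 — Numerator jωL = j·149.5; denominator R + jωL = 150 + j149.5.
Step 4 — H = 0.4985 + j0.5.
Step 5 — Magnitude: |H| = 0.706 (-3.0 dB); phase: φ = 45.1°.

|H| = 0.706 (-3.0 dB), φ = 45.1°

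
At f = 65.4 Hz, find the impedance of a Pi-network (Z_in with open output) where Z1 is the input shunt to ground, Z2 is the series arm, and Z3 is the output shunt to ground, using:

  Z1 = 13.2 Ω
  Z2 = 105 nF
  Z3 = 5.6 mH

Step 1 — Angular frequency: ω = 2π·f = 2π·65.4 = 410.9 rad/s.
Step 2 — Component impedances:
  Z1: Z = R = 13.2 Ω
  Z2: Z = 1/(jωC) = -j/(ω·C) = 0 - j2.318e+04 Ω
  Z3: Z = jωL = j·410.9·0.0056 = 0 + j2.301 Ω
Step 3 — With open output, the series arm Z2 and the output shunt Z3 appear in series to ground: Z2 + Z3 = 0 - j2.317e+04 Ω.
Step 4 — Parallel with input shunt Z1: Z_in = Z1 || (Z2 + Z3) = 13.2 - j0.007519 Ω = 13.2∠-0.0° Ω.

Z = 13.2 - j0.007519 Ω = 13.2∠-0.0° Ω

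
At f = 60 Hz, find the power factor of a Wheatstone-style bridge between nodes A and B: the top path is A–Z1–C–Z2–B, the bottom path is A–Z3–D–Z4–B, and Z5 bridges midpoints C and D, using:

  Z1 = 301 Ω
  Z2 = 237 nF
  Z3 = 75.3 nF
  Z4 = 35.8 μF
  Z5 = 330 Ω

Step 1 — Angular frequency: ω = 2π·f = 2π·60 = 377 rad/s.
Step 2 — Component impedances:
  Z1: Z = R = 301 Ω
  Z2: Z = 1/(jωC) = -j/(ω·C) = 0 - j1.119e+04 Ω
  Z3: Z = 1/(jωC) = -j/(ω·C) = 0 - j3.523e+04 Ω
  Z4: Z = 1/(jωC) = -j/(ω·C) = 0 - j74.09 Ω
  Z5: Z = R = 330 Ω
Step 3 — Bridge requires nodal analysis (the Z5 bridge couples midpoints C and D, so the two paths cannot be reduced to a simple series/parallel combination). Setting node B to ground and injecting 1 A at node A, the 3-node admittance system at A, C, D solves to V_A = Z_AB = 625.9 - j94.34 Ω = 632.9∠-8.6° Ω.
Step 4 — Power factor: PF = cos(φ) = Re(Z)/|Z| = 625.85/632.92 = 0.9888.
Step 5 — Type: Im(Z) = -94.34 ⇒ leading (phase φ = -8.6°).

PF = 0.9888 (leading, φ = -8.6°)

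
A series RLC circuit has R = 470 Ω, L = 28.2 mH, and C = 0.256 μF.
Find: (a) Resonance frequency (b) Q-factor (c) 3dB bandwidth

Step 1 — Resonance condition Im(Z)=0 gives ω₀ = 1/√(LC).
Step 2 — ω₀ = 1/√(0.0282·2.56e-07) = 1.177e+04 rad/s.
Step 3 — f₀ = ω₀/(2π) = 1873 Hz.
Step 4 — Series Q: Q = ω₀L/R = 1.177e+04·0.0282/470 = 0.7062.
Step 5 — 3dB bandwidth: Δω = ω₀/Q = 1.667e+04 rad/s; BW = Δω/(2π) = 2653 Hz.

(a) f₀ = 1873 Hz  (b) Q = 0.7062  (c) BW = 2653 Hz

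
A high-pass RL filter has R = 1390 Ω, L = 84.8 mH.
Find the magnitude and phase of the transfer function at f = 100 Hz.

Step 1 — Angular frequency: ω = 2π·100 = 628.3 rad/s.
Step 2 — Transfer function: H(jω) = jωL/(R + jωL).
Step 3 — Numerator jωL = j·53.28; denominator R + jωL = 1390 + j53.28.
Step 4 — H = 0.001467 + j0.03828.
Step 5 — Magnitude: |H| = 0.0383 (-28.3 dB); phase: φ = 87.8°.

|H| = 0.0383 (-28.3 dB), φ = 87.8°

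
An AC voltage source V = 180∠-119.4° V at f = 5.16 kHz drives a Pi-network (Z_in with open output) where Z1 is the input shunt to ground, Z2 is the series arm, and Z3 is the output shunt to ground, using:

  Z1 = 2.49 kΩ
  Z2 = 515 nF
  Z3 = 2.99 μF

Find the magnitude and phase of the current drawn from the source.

Step 1 — Angular frequency: ω = 2π·f = 2π·5160 = 3.242e+04 rad/s.
Step 2 — Component impedances:
  Z1: Z = R = 2490 Ω
  Z2: Z = 1/(jωC) = -j/(ω·C) = 0 - j59.89 Ω
  Z3: Z = 1/(jωC) = -j/(ω·C) = 0 - j10.32 Ω
Step 3 — With open output, the series arm Z2 and the output shunt Z3 appear in series to ground: Z2 + Z3 = 0 - j70.21 Ω.
Step 4 — Parallel with input shunt Z1: Z_in = Z1 || (Z2 + Z3) = 1.978 - j70.15 Ω = 70.18∠-88.4° Ω.
Step 5 — Source phasor: V = 180∠-119.4° V = -88.36 - j156.8 V.
Step 6 — Ohm's law: I = V / Z_total = (-88.36 - j156.8) / (1.978 - j70.15) = 2.198 - j1.322 A.
Step 7 — Convert to polar: |I| = 2.565 A, ∠I = -31.0°.

I = 2.565∠-31.0° A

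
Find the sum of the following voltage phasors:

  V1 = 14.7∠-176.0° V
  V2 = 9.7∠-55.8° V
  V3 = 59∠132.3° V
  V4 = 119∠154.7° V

Step 1 — Convert each phasor to rectangular form:
  V1 = 14.7·(cos(-176.0°) + j·sin(-176.0°)) = -14.66 - j1.025 V
  V2 = 9.7·(cos(-55.8°) + j·sin(-55.8°)) = 5.452 - j8.023 V
  V3 = 59·(cos(132.3°) + j·sin(132.3°)) = -39.71 + j43.64 V
  V4 = 119·(cos(154.7°) + j·sin(154.7°)) = -107.6 + j50.86 V
Step 2 — Sum components: V_total = -156.5 + j85.45 V.
Step 3 — Convert to polar: |V_total| = 178.3 V, ∠V_total = 151.4°.

V_total = 178.3∠151.4° V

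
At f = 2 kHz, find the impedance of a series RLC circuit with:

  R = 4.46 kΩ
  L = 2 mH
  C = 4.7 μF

Step 1 — Angular frequency: ω = 2π·f = 2π·2000 = 1.257e+04 rad/s.
Step 2 — Component impedances:
  R: Z = R = 4460 Ω
  L: Z = jωL = j·1.257e+04·0.002 = 0 + j25.13 Ω
  C: Z = 1/(jωC) = -j/(ω·C) = 0 - j16.93 Ω
Step 3 — Series combination: Z_total = R + L + C = 4460 + j8.201 Ω = 4460∠0.1° Ω.

Z = 4460 + j8.201 Ω = 4460∠0.1° Ω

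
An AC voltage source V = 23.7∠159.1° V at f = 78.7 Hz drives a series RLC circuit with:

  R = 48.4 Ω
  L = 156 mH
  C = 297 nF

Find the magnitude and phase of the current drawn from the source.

Step 1 — Angular frequency: ω = 2π·f = 2π·78.7 = 494.5 rad/s.
Step 2 — Component impedances:
  R: Z = R = 48.4 Ω
  L: Z = jωL = j·494.5·0.156 = 0 + j77.14 Ω
  C: Z = 1/(jωC) = -j/(ω·C) = 0 - j6809 Ω
Step 3 — Series combination: Z_total = R + L + C = 48.4 - j6732 Ω = 6732∠-89.6° Ω.
Step 4 — Source phasor: V = 23.7∠159.1° V = -22.14 + j8.455 V.
Step 5 — Ohm's law: I = V / Z_total = (-22.14 + j8.455) / (48.4 - j6732) = -0.001279 - j0.00328 A.
Step 6 — Convert to polar: |I| = 0.00352 A, ∠I = -111.3°.

I = 0.00352∠-111.3° A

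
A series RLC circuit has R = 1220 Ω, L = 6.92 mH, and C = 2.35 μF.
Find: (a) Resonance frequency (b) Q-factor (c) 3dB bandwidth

Step 1 — Resonance: ω₀ = 1/√(LC) = 1/√(0.00692·2.35e-06) = 7842 rad/s.
Step 2 — f₀ = ω₀/(2π) = 1248 Hz.
Step 3 — Series Q: Q = ω₀L/R = 7842·0.00692/1220 = 0.04448.
Step 4 — Bandwidth: Δω = ω₀/Q = 1.763e+05 rad/s; BW = Δω/(2π) = 2.806e+04 Hz.

(a) f₀ = 1248 Hz  (b) Q = 0.04448  (c) BW = 2.806e+04 Hz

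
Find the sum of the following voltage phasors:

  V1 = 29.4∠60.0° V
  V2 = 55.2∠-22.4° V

Step 1 — Convert each phasor to rectangular form:
  V1 = 29.4·(cos(60.0°) + j·sin(60.0°)) = 14.7 + j25.46 V
  V2 = 55.2·(cos(-22.4°) + j·sin(-22.4°)) = 51.03 - j21.04 V
Step 2 — Sum components: V_total = 65.73 + j4.426 V.
Step 3 — Convert to polar: |V_total| = 65.88 V, ∠V_total = 3.9°.

V_total = 65.88∠3.9° V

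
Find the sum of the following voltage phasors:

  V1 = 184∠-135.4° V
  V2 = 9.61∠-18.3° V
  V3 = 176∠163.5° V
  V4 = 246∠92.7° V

Step 1 — Convert each phasor to rectangular form:
  V1 = 184·(cos(-135.4°) + j·sin(-135.4°)) = -131 - j129.2 V
  V2 = 9.61·(cos(-18.3°) + j·sin(-18.3°)) = 9.124 - j3.017 V
  V3 = 176·(cos(163.5°) + j·sin(163.5°)) = -168.8 + j49.99 V
  V4 = 246·(cos(92.7°) + j·sin(92.7°)) = -11.59 + j245.7 V
Step 2 — Sum components: V_total = -302.2 + j163.5 V.
Step 3 — Convert to polar: |V_total| = 343.6 V, ∠V_total = 151.6°.

V_total = 343.6∠151.6° V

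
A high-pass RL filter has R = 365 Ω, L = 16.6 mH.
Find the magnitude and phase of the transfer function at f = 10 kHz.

Step 1 — Angular frequency: ω = 2π·1e+04 = 6.283e+04 rad/s.
Step 2 — Transfer function: H(jω) = jωL/(R + jωL).
Step 3 — Numerator jωL = j·1043; denominator R + jωL = 365 + j1043.
Step 4 — H = 0.8909 + j0.3118.
Step 5 — Magnitude: |H| = 0.9439 (-0.5 dB); phase: φ = 19.3°.

|H| = 0.9439 (-0.5 dB), φ = 19.3°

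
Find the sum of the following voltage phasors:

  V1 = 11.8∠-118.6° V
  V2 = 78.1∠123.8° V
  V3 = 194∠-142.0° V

Step 1 — Convert each phasor to rectangular form:
  V1 = 11.8·(cos(-118.6°) + j·sin(-118.6°)) = -5.649 - j10.36 V
  V2 = 78.1·(cos(123.8°) + j·sin(123.8°)) = -43.45 + j64.9 V
  V3 = 194·(cos(-142.0°) + j·sin(-142.0°)) = -152.9 - j119.4 V
Step 2 — Sum components: V_total = -202 - j64.9 V.
Step 3 — Convert to polar: |V_total| = 212.1 V, ∠V_total = -162.2°.

V_total = 212.1∠-162.2° V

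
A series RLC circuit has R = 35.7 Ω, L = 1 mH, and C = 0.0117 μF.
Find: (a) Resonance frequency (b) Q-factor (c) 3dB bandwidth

Step 1 — Resonance: ω₀ = 1/√(LC) = 1/√(0.001·1.17e-08) = 2.924e+05 rad/s.
Step 2 — f₀ = ω₀/(2π) = 4.653e+04 Hz.
Step 3 — Series Q: Q = ω₀L/R = 2.924e+05·0.001/35.7 = 8.189.
Step 4 — Bandwidth: Δω = ω₀/Q = 3.57e+04 rad/s; BW = Δω/(2π) = 5682 Hz.

(a) f₀ = 4.653e+04 Hz  (b) Q = 8.189  (c) BW = 5682 Hz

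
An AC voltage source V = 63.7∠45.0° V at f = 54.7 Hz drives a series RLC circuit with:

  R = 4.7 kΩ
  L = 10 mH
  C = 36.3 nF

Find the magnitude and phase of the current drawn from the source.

Step 1 — Angular frequency: ω = 2π·f = 2π·54.7 = 343.7 rad/s.
Step 2 — Component impedances:
  R: Z = R = 4700 Ω
  L: Z = jωL = j·343.7·0.01 = 0 + j3.437 Ω
  C: Z = 1/(jωC) = -j/(ω·C) = 0 - j8.015e+04 Ω
Step 3 — Series combination: Z_total = R + L + C = 4700 - j8.015e+04 Ω = 8.029e+04∠-86.6° Ω.
Step 4 — Source phasor: V = 63.7∠45.0° V = 45.04 + j45.04 V.
Step 5 — Ohm's law: I = V / Z_total = (45.04 + j45.04) / (4700 - j8.015e+04) = -0.0005272 + j0.0005929 A.
Step 6 — Convert to polar: |I| = 0.0007934 A, ∠I = 131.6°.

I = 0.0007934∠131.6° A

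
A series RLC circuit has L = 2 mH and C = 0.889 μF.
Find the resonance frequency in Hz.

Step 1 — Resonance condition Im(Z)=0 gives ω₀ = 1/√(LC).
Step 2 — ω₀ = 1/√(0.002·8.89e-07) = 2.372e+04 rad/s.
Step 3 — f₀ = ω₀/(2π) = 3774 Hz.

f₀ = 3774 Hz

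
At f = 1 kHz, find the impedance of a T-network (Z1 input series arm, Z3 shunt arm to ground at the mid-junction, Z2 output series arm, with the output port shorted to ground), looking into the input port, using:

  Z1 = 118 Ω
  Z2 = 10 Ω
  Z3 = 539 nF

Step 1 — Angular frequency: ω = 2π·f = 2π·1000 = 6283 rad/s.
Step 2 — Component impedances:
  Z1: Z = R = 118 Ω
  Z2: Z = R = 10 Ω
  Z3: Z = 1/(jωC) = -j/(ω·C) = 0 - j295.3 Ω
Step 3 — With the output port shorted to ground, the output series arm Z2 runs from the junction to ground; the shunt arm Z3 also runs from the junction to ground. They appear in parallel: Z3 || Z2 = 9.989 - j0.3383 Ω.
Step 4 — Series with input arm Z1: Z_in = Z1 + (Z3 || Z2) = 128 - j0.3383 Ω = 128∠-0.2° Ω.

Z = 128 - j0.3383 Ω = 128∠-0.2° Ω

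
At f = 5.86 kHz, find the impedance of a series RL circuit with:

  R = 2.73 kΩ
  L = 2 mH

Step 1 — Angular frequency: ω = 2π·f = 2π·5860 = 3.682e+04 rad/s.
Step 2 — Component impedances:
  R: Z = R = 2730 Ω
  L: Z = jωL = j·3.682e+04·0.002 = 0 + j73.64 Ω
Step 3 — Series combination: Z_total = R + L = 2730 + j73.64 Ω = 2731∠1.5° Ω.

Z = 2730 + j73.64 Ω = 2731∠1.5° Ω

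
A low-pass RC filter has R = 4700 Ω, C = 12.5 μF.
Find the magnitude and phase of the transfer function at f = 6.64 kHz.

Step 1 — Angular frequency: ω = 2π·6640 = 4.172e+04 rad/s.
Step 2 — Transfer function: H(jω) = 1/(1 + jωRC).
Step 3 — Denominator: 1 + jωRC = 1 + j·4.172e+04·4700·1.25e-05 = 1 + j2451.
Step 4 — H = 1.665e-07 - j0.000408.
Step 5 — Magnitude: |H| = 0.000408 (-67.8 dB); phase: φ = -90.0°.

|H| = 0.000408 (-67.8 dB), φ = -90.0°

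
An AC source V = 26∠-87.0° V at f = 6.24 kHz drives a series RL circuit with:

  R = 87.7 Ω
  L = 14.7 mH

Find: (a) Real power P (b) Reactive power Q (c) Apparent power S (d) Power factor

Step 1 — Angular frequency: ω = 2π·f = 2π·6240 = 3.921e+04 rad/s.
Step 2 — Component impedances:
  R: Z = R = 87.7 Ω
  L: Z = jωL = j·3.921e+04·0.0147 = 0 + j576.3 Ω
Step 3 — Series combination: Z_total = R + L = 87.7 + j576.3 Ω = 583∠81.3° Ω.
Step 4 — Source phasor: V = 26∠-87.0° V = 1.361 - j25.96 V.
Step 5 — Current: I = V / Z = -0.04368 - j0.009008 A = 0.0446∠-168.3° A.
Step 6 — Complex power: S = V·I* = 0.1744 + j1.146 VA.
Step 7 — Real power: P = Re(S) = 0.1744 W.
Step 8 — Reactive power: Q = Im(S) = 1.146 VAR.
Step 9 — Apparent power: |S| = 1.16 VA.
Step 10 — Power factor: PF = P/|S| = 0.1504 (lagging).

(a) P = 0.1744 W  (b) Q = 1.146 VAR  (c) S = 1.16 VA  (d) PF = 0.1504 (lagging)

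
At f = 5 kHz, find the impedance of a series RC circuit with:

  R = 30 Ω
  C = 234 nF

Step 1 — Angular frequency: ω = 2π·f = 2π·5000 = 3.142e+04 rad/s.
Step 2 — Component impedances:
  R: Z = R = 30 Ω
  C: Z = 1/(jωC) = -j/(ω·C) = 0 - j136 Ω
Step 3 — Series combination: Z_total = R + C = 30 - j136 Ω = 139.3∠-77.6° Ω.

Z = 30 - j136 Ω = 139.3∠-77.6° Ω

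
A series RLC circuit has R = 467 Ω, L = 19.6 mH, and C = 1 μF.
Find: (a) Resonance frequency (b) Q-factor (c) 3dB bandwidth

Step 1 — Resonance condition Im(Z)=0 gives ω₀ = 1/√(LC).
Step 2 — ω₀ = 1/√(0.0196·1e-06) = 7143 rad/s.
Step 3 — f₀ = ω₀/(2π) = 1137 Hz.
Step 4 — Series Q: Q = ω₀L/R = 7143·0.0196/467 = 0.2998.
Step 5 — 3dB bandwidth: Δω = ω₀/Q = 2.383e+04 rad/s; BW = Δω/(2π) = 3792 Hz.

(a) f₀ = 1137 Hz  (b) Q = 0.2998  (c) BW = 3792 Hz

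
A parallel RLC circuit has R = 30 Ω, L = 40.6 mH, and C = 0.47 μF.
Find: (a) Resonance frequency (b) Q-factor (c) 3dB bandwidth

Step 1 — Resonance: ω₀ = 1/√(LC) = 1/√(0.0406·4.7e-07) = 7239 rad/s.
Step 2 — f₀ = ω₀/(2π) = 1152 Hz.
Step 3 — Parallel Q: Q = R/(ω₀L) = 30/(7239·0.0406) = 0.1021.
Step 4 — Bandwidth: Δω = ω₀/Q = 7.092e+04 rad/s; BW = Δω/(2π) = 1.129e+04 Hz.

(a) f₀ = 1152 Hz  (b) Q = 0.1021  (c) BW = 1.129e+04 Hz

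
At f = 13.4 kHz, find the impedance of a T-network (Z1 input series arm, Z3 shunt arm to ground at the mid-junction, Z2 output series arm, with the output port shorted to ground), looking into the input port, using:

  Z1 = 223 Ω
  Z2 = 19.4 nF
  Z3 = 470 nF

Step 1 — Angular frequency: ω = 2π·f = 2π·1.34e+04 = 8.419e+04 rad/s.
Step 2 — Component impedances:
  Z1: Z = R = 223 Ω
  Z2: Z = 1/(jωC) = -j/(ω·C) = 0 - j612.2 Ω
  Z3: Z = 1/(jωC) = -j/(ω·C) = 0 - j25.27 Ω
Step 3 — With the output port shorted to ground, the output series arm Z2 runs from the junction to ground; the shunt arm Z3 also runs from the junction to ground. They appear in parallel: Z3 || Z2 = 0 - j24.27 Ω.
Step 4 — Series with input arm Z1: Z_in = Z1 + (Z3 || Z2) = 223 - j24.27 Ω = 224.3∠-6.2° Ω.

Z = 223 - j24.27 Ω = 224.3∠-6.2° Ω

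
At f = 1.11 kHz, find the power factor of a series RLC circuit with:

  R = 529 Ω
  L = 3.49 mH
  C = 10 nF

Step 1 — Angular frequency: ω = 2π·f = 2π·1110 = 6974 rad/s.
Step 2 — Component impedances:
  R: Z = R = 529 Ω
  L: Z = jωL = j·6974·0.00349 = 0 + j24.34 Ω
  C: Z = 1/(jωC) = -j/(ω·C) = 0 - j1.434e+04 Ω
Step 3 — Series combination: Z_total = R + L + C = 529 - j1.431e+04 Ω = 1.432e+04∠-87.9° Ω.
Step 4 — Power factor: PF = cos(φ) = Re(Z)/|Z| = 529/14324 = 0.03693.
Step 5 — Type: Im(Z) = -1.431e+04 ⇒ leading (phase φ = -87.9°).

PF = 0.03693 (leading, φ = -87.9°)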